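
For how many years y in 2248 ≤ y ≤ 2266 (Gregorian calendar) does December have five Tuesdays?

December has 31 days; it has five Tuesdays when Tuesday falls among the first (month-length − 28) days — i.e. when December 1 is one of Tuesday/Monday/Sunday.
December 1 by year: 2248:Fri 2249:Sat 2250:Sun✓ 2251:Mon✓ 2252:Wed 2253:Thu 2254:Fri 2255:Sat 2256:Mon✓ 2257:Tue✓ 2258:Wed 2259:Thu 2260:Sat 2261:Sun✓ 2262:Mon✓ 2263:Tue✓ 2264:Thu 2265:Fri 2266:Sat
Years with five Tuesdays: 2250, 2251, 2256, 2257, 2261, 2262, 2263 → 7.

7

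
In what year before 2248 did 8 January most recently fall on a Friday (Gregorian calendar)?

2247

From one year to the next, a fixed date's weekday advances by 1, or by 2 when a Feb 29 lies between the two dates.
2248: January 8 is Saturday.
2247: Friday (−1)
8 January falls on a Friday in 2247.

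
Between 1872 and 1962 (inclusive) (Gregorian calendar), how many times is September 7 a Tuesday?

12

Track September 7's weekday year by year (advancing +1, or +2 across a Feb 29):
  1872: Sat  1873: Sun (+1)  1874: Mon (+1)  1875: Tue (+1) ✓  1876: Thu (+2)
  1877: Fri (+1)  1878: Sat (+1)  1879: Sun (+1)  1880: Tue (+2) ✓  1881: Wed (+1)
  1882: Thu (+1)  1883: Fri (+1)  1884: Sun (+2)  1885: Mon (+1)  … (63 more years) …
  1949: Wed (+1)  1950: Thu (+1)  1951: Fri (+1)  1952: Sun (+2)  1953: Mon (+1)
  1954: Tue (+1) ✓  1955: Wed (+1)  1956: Fri (+2)  1957: Sat (+1)  1958: Sun (+1)
  1959: Mon (+1)  1960: Wed (+2)  1961: Thu (+1)  1962: Fri (+1)
Tuesday years: 1875, 1880, 1886, 1897, 1909, 1915, 1920, 1926, 1937, 1943, 1948, 1954 — 12 in total.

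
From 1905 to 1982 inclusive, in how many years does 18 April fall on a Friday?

Track 18 April's weekday year by year (advancing +1, or +2 across a Feb 29):
  1905: Tue  1906: Wed (+1)  1907: Thu (+1)  1908: Sat (+2)  1909: Sun (+1)
  1910: Mon (+1)  1911: Tue (+1)  1912: Thu (+2)  1913: Fri (+1) ✓  1914: Sat (+1)
  1915: Sun (+1)  1916: Tue (+2)  1917: Wed (+1)  1918: Thu (+1)  … (50 more years) …
  1969: Fri (+1) ✓  1970: Sat (+1)  1971: Sun (+1)  1972: Tue (+2)  1973: Wed (+1)
  1974: Thu (+1)  1975: Fri (+1) ✓  1976: Sun (+2)  1977: Mon (+1)  1978: Tue (+1)
  1979: Wed (+1)  1980: Fri (+2) ✓  1981: Sat (+1)  1982: Sun (+1)
Friday years: 1913, 1919, 1924, 1930, 1941, 1947, 1952, 1958, 1969, 1975, 1980 — 11 in total.

11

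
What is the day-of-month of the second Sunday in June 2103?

June 1, 2103 is a Friday, so the first Sunday is the 3rd.
The second Sunday is 3 + 7 = 10.

10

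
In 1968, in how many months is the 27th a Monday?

Check the 27th of each month of 1968: Jan 27: Sat, Feb 27: Tue, Mar 27: Wed, Apr 27: Sat, May 27: Mon, Jun 27: Thu, Jul 27: Sat, Aug 27: Tue, Sep 27: Fri, Oct 27: Sun, Nov 27: Wed, Dec 27: Fri.
Monday occurs in May — 1 month.

1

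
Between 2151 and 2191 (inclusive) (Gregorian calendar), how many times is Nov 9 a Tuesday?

7

Track Nov 9's weekday year by year (advancing +1, or +2 across a Feb 29):
  2151: Tue ✓  2152: Thu (+2)  2153: Fri (+1)  2154: Sat (+1)  2155: Sun (+1)
  2156: Tue (+2) ✓  2157: Wed (+1)  2158: Thu (+1)  2159: Fri (+1)  2160: Sun (+2)
  2161: Mon (+1)  2162: Tue (+1) ✓  2163: Wed (+1)  2164: Fri (+2)  … (13 more years) …
  2178: Mon (+1)  2179: Tue (+1) ✓  2180: Thu (+2)  2181: Fri (+1)  2182: Sat (+1)
  2183: Sun (+1)  2184: Tue (+2) ✓  2185: Wed (+1)  2186: Thu (+1)  2187: Fri (+1)
  2188: Sun (+2)  2189: Mon (+1)  2190: Tue (+1) ✓  2191: Wed (+1)
Tuesday years: 2151, 2156, 2162, 2173, 2179, 2184, 2190 — 7 in total.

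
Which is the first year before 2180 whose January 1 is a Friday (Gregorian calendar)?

Jan 1 advances by 2 weekdays after a leap year and by 1 after a common year.
2180: Jan 1 is Saturday (leap).
2179: Friday
2179 begins on a Friday

2179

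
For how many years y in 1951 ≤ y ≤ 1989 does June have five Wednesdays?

June has 30 days; it has five Wednesdays when Wednesday falls among the first (month-length − 28) days — i.e. when June 1 is one of Wednesday/Tuesday.
June 1 by year: 1951:Fri 1952:Sun 1953:Mon 1954:Tue✓ 1955:Wed✓ 1956:Fri 1957:Sat 1958:Sun 1959:Mon 1960:Wed✓ 1961:Thu 1962:Fri 1963:Sat 1964:Mon 1965:Tue✓ …(9 more)… 1975:Sun 1976:Tue✓ 1977:Wed✓ 1978:Thu 1979:Fri 1980:Sun 1981:Mon 1982:Tue✓ 1983:Wed✓ 1984:Fri 1985:Sat 1986:Sun 1987:Mon 1988:Wed✓ 1989:Thu
Years with five Wednesdays: 1954, 1955, 1960, 1965, 1966, 1971, 1976, 1977, 1982, 1983, 1988 → 11.

11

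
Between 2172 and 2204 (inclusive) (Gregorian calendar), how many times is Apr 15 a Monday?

Track Apr 15's weekday year by year (advancing +1, or +2 across a Feb 29):
  2172: Wed  2173: Thu (+1)  2174: Fri (+1)  2175: Sat (+1)  2176: Mon (+2) ✓
  2177: Tue (+1)  2178: Wed (+1)  2179: Thu (+1)  2180: Sat (+2)  2181: Sun (+1)
  2182: Mon (+1) ✓  2183: Tue (+1)  2184: Thu (+2)  2185: Fri (+1)  … (5 more years) …
  2191: Fri (+1)  2192: Sun (+2)  2193: Mon (+1) ✓  2194: Tue (+1)  2195: Wed (+1)
  2196: Fri (+2)  2197: Sat (+1)  2198: Sun (+1)  2199: Mon (+1) ✓  2200: Tue (+1)
  2201: Wed (+1)  2202: Thu (+1)  2203: Fri (+1)  2204: Sun (+2)
Monday years: 2176, 2182, 2193, 2199 — 4 in total.

4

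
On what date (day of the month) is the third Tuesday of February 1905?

February 1, 1905 is a Wednesday, so the first Tuesday is the 7th.
The third Tuesday is 7 + 14 = 21.

21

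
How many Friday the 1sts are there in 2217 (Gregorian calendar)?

1

Check the 1st of each month of 2217: Jan 1: Wed, Feb 1: Sat, Mar 1: Sat, Apr 1: Tue, May 1: Thu, Jun 1: Sun, Jul 1: Tue, Aug 1: Fri, Sep 1: Mon, Oct 1: Wed, Nov 1: Sat, Dec 1: Mon.
Friday occurs in August — 1 month.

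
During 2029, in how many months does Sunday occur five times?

A month of length L has five Sundays iff its first Sunday is on day ≤ L−28 (so day 1–3 in a 31-day month, 1–2 in a 30-day month, day 1 in a leap February).
Checking each month of 2029: Jan starts Mon (31d); Feb starts Thu (28d); Mar starts Thu (31d); Apr starts Sun (30d) ✓; May starts Tue (31d); Jun starts Fri (30d); Jul starts Sun (31d) ✓; Aug starts Wed (31d); Sep starts Sat (30d) ✓; Oct starts Mon (31d); Nov starts Thu (30d); Dec starts Sat (31d) ✓.
Five-Sunday months: April, July, September, December → 4.

4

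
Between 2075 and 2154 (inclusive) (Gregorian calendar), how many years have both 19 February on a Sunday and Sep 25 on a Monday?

8

Check each year's weekday for 19 February and Sep 25:
  2075: Tue/Wed  2076: Wed/Fri  2077: Fri/Sat  2078: Sat/Sun  2079: Sun/Mon ✓  2080: Mon/Wed  2081: Wed/Thu  2082: Thu/Fri  2083: Fri/Sat  2084: Sat/Mon  2085: Mon/Tue  2086: Tue/Wed  2087: Wed/Thu  2088: Thu/Sat  …(52 more)…  2141: Sun/Mon ✓  2142: Mon/Tue  2143: Tue/Wed  2144: Wed/Fri  2145: Fri/Sat  2146: Sat/Sun  2147: Sun/Mon ✓  2148: Mon/Wed  2149: Wed/Thu  2150: Thu/Fri  2151: Fri/Sat  2152: Sat/Mon  2153: Mon/Tue  2154: Tue/Wed
Both conditions hold in: 2079, 2090, 2102, 2113, 2119, 2130, 2141, 2147 — 8.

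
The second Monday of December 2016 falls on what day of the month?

12

December 1, 2016 is a Thursday, so the first Monday is the 5th.
The second Monday is 5 + 7 = 12.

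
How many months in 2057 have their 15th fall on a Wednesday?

Check the 15th of each month of 2057: Jan 15: Mon, Feb 15: Thu, Mar 15: Thu, Apr 15: Sun, May 15: Tue, Jun 15: Fri, Jul 15: Sun, Aug 15: Wed, Sep 15: Sat, Oct 15: Mon, Nov 15: Thu, Dec 15: Sat.
Wednesday occurs in August — 1 month.

1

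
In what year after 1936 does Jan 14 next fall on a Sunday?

From one year to the next, a fixed date's weekday advances by 1, or by 2 when a Feb 29 lies between the two dates.
1936: January 14 is Tuesday.
1937: Thursday (+2)
1938: Friday (+1)
1939: Saturday (+1)
1940: Sunday (+1)
Jan 14 falls on a Sunday in 1940.

1940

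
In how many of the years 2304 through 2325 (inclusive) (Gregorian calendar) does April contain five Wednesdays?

April has 30 days; it has five Wednesdays when Wednesday falls among the first (month-length − 28) days — i.e. when April 1 is one of Wednesday/Tuesday.
April 1 by year: 2304:Fri 2305:Sat 2306:Sun 2307:Mon 2308:Wed✓ 2309:Thu 2310:Fri 2311:Sat 2312:Mon 2313:Tue✓ 2314:Wed✓ 2315:Thu 2316:Sat 2317:Sun 2318:Mon 2319:Tue✓ 2320:Thu 2321:Fri 2322:Sat 2323:Sun 2324:Tue✓ 2325:Wed✓
Years with five Wednesdays: 2308, 2313, 2314, 2319, 2324, 2325 → 6.

6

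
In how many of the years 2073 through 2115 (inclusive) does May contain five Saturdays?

18

May has 31 days; it has five Saturdays when Saturday falls among the first (month-length − 28) days — i.e. when May 1 is one of Saturday/Friday/Thursday.
May 1 by year: 2073:Mon 2074:Tue 2075:Wed 2076:Fri✓ 2077:Sat✓ 2078:Sun 2079:Mon 2080:Wed 2081:Thu✓ 2082:Fri✓ 2083:Sat✓ 2084:Mon 2085:Tue 2086:Wed 2087:Thu✓ …(13 more)… 2101:Sun 2102:Mon 2103:Tue 2104:Thu✓ 2105:Fri✓ 2106:Sat✓ 2107:Sun 2108:Tue 2109:Wed 2110:Thu✓ 2111:Fri✓ 2112:Sun 2113:Mon 2114:Tue 2115:Wed
Years with five Saturdays: 2076, 2077, 2081, 2082, 2083, 2087, 2088, 2092, 2093, 2094, 2098, 2099, 2100, 2104, 2105, 2106, 2110, 2111 → 18.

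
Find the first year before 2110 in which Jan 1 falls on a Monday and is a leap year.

Jan 1 advances by 2 weekdays after a leap year and by 1 after a common year.
2110: Jan 1 is Wednesday.
2109: Tuesday
2108: Sunday (leap)
2107: Saturday
2106: Friday
2105: Thursday
2104: Tuesday (leap)
2103: Monday
2102: Sunday
2101: Saturday
2100: Friday
2099: Thursday
2098: Wednesday
2097: Tuesday
2096: Sunday (leap)
2095: Saturday
2094: Friday
2093: Thursday
2092: Tuesday (leap)
2091: Monday
2090: Sunday
2089: Saturday
2088: Thursday (leap)
2087: Wednesday
2086: Tuesday
2085: Monday
2084: Saturday (leap)
2083: Friday
2082: Thursday
2081: Wednesday
2080: Monday (leap)
2080 begins on a Monday and is a leap year.

2080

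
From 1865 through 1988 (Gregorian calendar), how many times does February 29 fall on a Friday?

Leap years in 1865–1988: 30 of them.
Feb 29 weekday advances by 5 (mod 7) from one leap year to the next four years later (or differs when a century non-leap intervenes).
Leap-day weekdays: 1868:Sat 1872:Thu 1876:Tue 1880:Sun 1884:Fri✓ 1888:Wed 1892:Mon 1896:Sat 1904:Mon 1908:Sat 1912:Thu 1916:Tue 1920:Sun …(4 more)… 1940:Thu 1944:Tue 1948:Sun 1952:Fri✓ 1956:Wed 1960:Mon 1964:Sat 1968:Thu 1972:Tue 1976:Sun 1980:Fri✓ 1984:Wed 1988:Mon
Friday: 1884, 1924, 1952, 1980 → 4.

4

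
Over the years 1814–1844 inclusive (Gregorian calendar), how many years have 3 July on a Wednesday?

Track 3 July's weekday year by year (advancing +1, or +2 across a Feb 29):
  1814: Sun  1815: Mon (+1)  1816: Wed (+2) ✓  1817: Thu (+1)  1818: Fri (+1)
  1819: Sat (+1)  1820: Mon (+2)  1821: Tue (+1)  1822: Wed (+1) ✓  1823: Thu (+1)
  1824: Sat (+2)  1825: Sun (+1)  1826: Mon (+1)  1827: Tue (+1)  … (3 more years) …
  1831: Sun (+1)  1832: Tue (+2)  1833: Wed (+1) ✓  1834: Thu (+1)  1835: Fri (+1)
  1836: Sun (+2)  1837: Mon (+1)  1838: Tue (+1)  1839: Wed (+1) ✓  1840: Fri (+2)
  1841: Sat (+1)  1842: Sun (+1)  1843: Mon (+1)  1844: Wed (+2) ✓
Wednesday years: 1816, 1822, 1833, 1839, 1844 — 5 in total.

5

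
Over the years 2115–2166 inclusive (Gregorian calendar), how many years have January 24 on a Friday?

Track January 24's weekday year by year (advancing +1, or +2 across a Feb 29):
  2115: Thu  2116: Fri (+1) ✓  2117: Sun (+2)  2118: Mon (+1)  2119: Tue (+1)
  2120: Wed (+1)  2121: Fri (+2) ✓  2122: Sat (+1)  2123: Sun (+1)  2124: Mon (+1)
  2125: Wed (+2)  2126: Thu (+1)  2127: Fri (+1) ✓  2128: Sat (+1)  … (24 more years) …
  2153: Wed (+2)  2154: Thu (+1)  2155: Fri (+1) ✓  2156: Sat (+1)  2157: Mon (+2)
  2158: Tue (+1)  2159: Wed (+1)  2160: Thu (+1)  2161: Sat (+2)  2162: Sun (+1)
  2163: Mon (+1)  2164: Tue (+1)  2165: Thu (+2)  2166: Fri (+1) ✓
Friday years: 2116, 2121, 2127, 2138, 2144, 2149, 2155, 2166 — 8 in total.

8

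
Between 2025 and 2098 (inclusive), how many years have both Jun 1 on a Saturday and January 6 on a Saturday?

2

Check each year's weekday for Jun 1 and January 6:
  2025: Sun/Mon  2026: Mon/Tue  2027: Tue/Wed  2028: Thu/Thu  2029: Fri/Sat  2030: Sat/Sun  2031: Sun/Mon  2032: Tue/Tue  2033: Wed/Thu  2034: Thu/Fri  2035: Fri/Sat  2036: Sun/Sun  2037: Mon/Tue  2038: Tue/Wed  …(46 more)…  2085: Fri/Sat  2086: Sat/Sun  2087: Sun/Mon  2088: Tue/Tue  2089: Wed/Thu  2090: Thu/Fri  2091: Fri/Sat  2092: Sun/Sun  2093: Mon/Tue  2094: Tue/Wed  2095: Wed/Thu  2096: Fri/Fri  2097: Sat/Sun  2098: Sun/Mon
Both conditions hold in: 2052, 2080 — 2.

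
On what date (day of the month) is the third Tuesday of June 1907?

18

June 1, 1907 is a Saturday, so the first Tuesday is the 4th.
The third Tuesday is 4 + 14 = 18.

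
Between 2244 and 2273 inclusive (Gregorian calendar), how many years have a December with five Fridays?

12

December has 31 days; it has five Fridays when Friday falls among the first (month-length − 28) days — i.e. when December 1 is one of Friday/Thursday/Wednesday.
December 1 by year: 2244:Sun 2245:Mon 2246:Tue 2247:Wed✓ 2248:Fri✓ 2249:Sat 2250:Sun 2251:Mon 2252:Wed✓ 2253:Thu✓ 2254:Fri✓ 2255:Sat 2256:Mon 2257:Tue 2258:Wed✓ 2259:Thu✓ 2260:Sat 2261:Sun 2262:Mon 2263:Tue 2264:Thu✓ 2265:Fri✓ 2266:Sat 2267:Sun 2268:Tue 2269:Wed✓ 2270:Thu✓ 2271:Fri✓ 2272:Sun 2273:Mon
Years with five Fridays: 2247, 2248, 2252, 2253, 2254, 2258, 2259, 2264, 2265, 2269, 2270, 2271 → 12.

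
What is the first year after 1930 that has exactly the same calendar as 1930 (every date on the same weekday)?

Two years share a calendar iff Jan 1 falls on the same weekday and both are leap or both are common. 1930: Jan 1 is Wednesday, common year.
1931: Jan 1 Thursday, common
1932: Jan 1 Friday, leap
1933: Jan 1 Sunday, common
1934: Jan 1 Monday, common
1935: Jan 1 Tuesday, common
1936: Jan 1 Wednesday, leap
1937: Jan 1 Friday, common
1938: Jan 1 Saturday, common
1939: Jan 1 Sunday, common
1940: Jan 1 Monday, leap
1941: Jan 1 Wednesday, common
1941 matches on both conditions.

1941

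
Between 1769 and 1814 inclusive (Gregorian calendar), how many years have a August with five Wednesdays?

20

August has 31 days; it has five Wednesdays when Wednesday falls among the first (month-length − 28) days — i.e. when August 1 is one of Wednesday/Tuesday/Monday.
August 1 by year: 1769:Tue✓ 1770:Wed✓ 1771:Thu 1772:Sat 1773:Sun 1774:Mon✓ 1775:Tue✓ 1776:Thu 1777:Fri 1778:Sat 1779:Sun 1780:Tue✓ 1781:Wed✓ 1782:Thu 1783:Fri …(16 more)… 1800:Fri 1801:Sat 1802:Sun 1803:Mon✓ 1804:Wed✓ 1805:Thu 1806:Fri 1807:Sat 1808:Mon✓ 1809:Tue✓ 1810:Wed✓ 1811:Thu 1812:Sat 1813:Sun 1814:Mon✓
Years with five Wednesdays: 1769, 1770, 1774, 1775, 1780, 1781, 1785, 1786, 1787, 1791, 1792, 1796, 1797, 1798, 1803, 1804, 1808, 1809, 1810, 1814 → 20.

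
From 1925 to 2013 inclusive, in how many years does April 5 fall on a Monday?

13

Track April 5's weekday year by year (advancing +1, or +2 across a Feb 29):
  1925: Sun  1926: Mon (+1) ✓  1927: Tue (+1)  1928: Thu (+2)  1929: Fri (+1)
  1930: Sat (+1)  1931: Sun (+1)  1932: Tue (+2)  1933: Wed (+1)  1934: Thu (+1)
  1935: Fri (+1)  1936: Sun (+2)  1937: Mon (+1) ✓  1938: Tue (+1)  … (61 more years) …
  2000: Wed (+2)  2001: Thu (+1)  2002: Fri (+1)  2003: Sat (+1)  2004: Mon (+2) ✓
  2005: Tue (+1)  2006: Wed (+1)  2007: Thu (+1)  2008: Sat (+2)  2009: Sun (+1)
  2010: Mon (+1) ✓  2011: Tue (+1)  2012: Thu (+2)  2013: Fri (+1)
Monday years: 1926, 1937, 1943, 1948, 1954, 1965, 1971, 1976, 1982, 1993, 1999, 2004, 2010 — 13 in total.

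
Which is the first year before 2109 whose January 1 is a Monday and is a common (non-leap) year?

Jan 1 advances by 2 weekdays after a leap year and by 1 after a common year.
2109: Jan 1 is Tuesday.
2108: Sunday (leap)
2107: Saturday
2106: Friday
2105: Thursday
2104: Tuesday (leap)
2103: Monday
2103 begins on a Monday and is a common year.

2103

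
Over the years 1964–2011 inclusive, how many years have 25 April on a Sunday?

Track 25 April's weekday year by year (advancing +1, or +2 across a Feb 29):
  1964: Sat  1965: Sun (+1) ✓  1966: Mon (+1)  1967: Tue (+1)  1968: Thu (+2)
  1969: Fri (+1)  1970: Sat (+1)  1971: Sun (+1) ✓  1972: Tue (+2)  1973: Wed (+1)
  1974: Thu (+1)  1975: Fri (+1)  1976: Sun (+2) ✓  1977: Mon (+1)  … (20 more years) …
  1998: Sat (+1)  1999: Sun (+1) ✓  2000: Tue (+2)  2001: Wed (+1)  2002: Thu (+1)
  2003: Fri (+1)  2004: Sun (+2) ✓  2005: Mon (+1)  2006: Tue (+1)  2007: Wed (+1)
  2008: Fri (+2)  2009: Sat (+1)  2010: Sun (+1) ✓  2011: Mon (+1)
Sunday years: 1965, 1971, 1976, 1982, 1993, 1999, 2004, 2010 — 8 in total.

8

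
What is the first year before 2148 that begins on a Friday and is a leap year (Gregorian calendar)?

2140

Jan 1 advances by 2 weekdays after a leap year and by 1 after a common year.
2148: Jan 1 is Monday (leap).
2147: Sunday
2146: Saturday
2145: Friday
2144: Wednesday (leap)
2143: Tuesday
2142: Monday
2141: Sunday
2140: Friday (leap)
2140 begins on a Friday and is a leap year.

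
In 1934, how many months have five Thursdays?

4

A month of length L has five Thursdays iff its first Thursday is on day ≤ L−28 (so day 1–3 in a 31-day month, 1–2 in a 30-day month, day 1 in a leap February).
Checking each month of 1934: Jan starts Mon (31d); Feb starts Thu (28d); Mar starts Thu (31d) ✓; Apr starts Sun (30d); May starts Tue (31d) ✓; Jun starts Fri (30d); Jul starts Sun (31d); Aug starts Wed (31d) ✓; Sep starts Sat (30d); Oct starts Mon (31d); Nov starts Thu (30d) ✓; Dec starts Sat (31d).
Five-Thursday months: March, May, August, November → 4.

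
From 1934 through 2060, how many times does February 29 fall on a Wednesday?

Leap years in 1934–2060: 32 of them.
Feb 29 weekday advances by 5 (mod 7) from one leap year to the next four years later (or differs when a century non-leap intervenes).
Leap-day weekdays: 1936:Sat 1940:Thu 1944:Tue 1948:Sun 1952:Fri 1956:Wed✓ 1960:Mon 1964:Sat 1968:Thu 1972:Tue 1976:Sun 1980:Fri 1984:Wed✓ …(6 more)… 2012:Wed✓ 2016:Mon 2020:Sat 2024:Thu 2028:Tue 2032:Sun 2036:Fri 2040:Wed✓ 2044:Mon 2048:Sat 2052:Thu 2056:Tue 2060:Sun
Wednesday: 1956, 1984, 2012, 2040 → 4.

4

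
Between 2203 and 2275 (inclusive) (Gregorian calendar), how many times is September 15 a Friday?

10

Track September 15's weekday year by year (advancing +1, or +2 across a Feb 29):
  2203: Thu  2204: Sat (+2)  2205: Sun (+1)  2206: Mon (+1)  2207: Tue (+1)
  2208: Thu (+2)  2209: Fri (+1) ✓  2210: Sat (+1)  2211: Sun (+1)  2212: Tue (+2)
  2213: Wed (+1)  2214: Thu (+1)  2215: Fri (+1) ✓  2216: Sun (+2)  … (45 more years) …
  2262: Mon (+1)  2263: Tue (+1)  2264: Thu (+2)  2265: Fri (+1) ✓  2266: Sat (+1)
  2267: Sun (+1)  2268: Tue (+2)  2269: Wed (+1)  2270: Thu (+1)  2271: Fri (+1) ✓
  2272: Sun (+2)  2273: Mon (+1)  2274: Tue (+1)  2275: Wed (+1)
Friday years: 2209, 2215, 2220, 2226, 2237, 2243, 2248, 2254, 2265, 2271 — 10 in total.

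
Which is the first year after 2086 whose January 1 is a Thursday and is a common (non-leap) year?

2093

Jan 1 advances by 2 weekdays after a leap year and by 1 after a common year.
2086: Jan 1 is Tuesday.
2087: Wednesday
2088: Thursday (leap)
2089: Saturday
2090: Sunday
2091: Monday
2092: Tuesday (leap)
2093: Thursday
2093 begins on a Thursday and is a common year.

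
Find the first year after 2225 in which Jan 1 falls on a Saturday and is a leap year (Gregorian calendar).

2248

Jan 1 advances by 2 weekdays after a leap year and by 1 after a common year.
2225: Jan 1 is Saturday.
2226: Sunday
2227: Monday
2228: Tuesday (leap)
2229: Thursday
2230: Friday
2231: Saturday
2232: Sunday (leap)
2233: Tuesday
2234: Wednesday
2235: Thursday
2236: Friday (leap)
2237: Sunday
2238: Monday
2239: Tuesday
2240: Wednesday (leap)
2241: Friday
2242: Saturday
2243: Sunday
2244: Monday (leap)
2245: Wednesday
2246: Thursday
2247: Friday
2248: Saturday (leap)
2248 begins on a Saturday and is a leap year.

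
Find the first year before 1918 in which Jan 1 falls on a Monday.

Jan 1 advances by 2 weekdays after a leap year and by 1 after a common year.
1918: Jan 1 is Tuesday.
1917: Monday
1917 begins on a Monday

1917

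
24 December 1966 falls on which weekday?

January 1, 1966 is a Saturday.
December 24 is day 358 of the year, i.e. 357 days after Jan 1.
357 mod 7 = 0, so advance 0 weekdays from Saturday: Saturday.

Saturday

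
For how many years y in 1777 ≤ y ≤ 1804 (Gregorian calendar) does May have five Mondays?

May has 31 days; it has five Mondays when Monday falls among the first (month-length − 28) days — i.e. when May 1 is one of Monday/Sunday/Saturday.
May 1 by year: 1777:Thu 1778:Fri 1779:Sat✓ 1780:Mon✓ 1781:Tue 1782:Wed 1783:Thu 1784:Sat✓ 1785:Sun✓ 1786:Mon✓ 1787:Tue 1788:Thu 1789:Fri 1790:Sat✓ 1791:Sun✓ 1792:Tue 1793:Wed 1794:Thu 1795:Fri 1796:Sun✓ 1797:Mon✓ 1798:Tue 1799:Wed 1800:Thu 1801:Fri 1802:Sat✓ 1803:Sun✓ 1804:Tue
Years with five Mondays: 1779, 1780, 1784, 1785, 1786, 1790, 1791, 1796, 1797, 1802, 1803 → 11.

11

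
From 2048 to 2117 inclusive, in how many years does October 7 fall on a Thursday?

11

Track October 7's weekday year by year (advancing +1, or +2 across a Feb 29):
  2048: Wed  2049: Thu (+1) ✓  2050: Fri (+1)  2051: Sat (+1)  2052: Mon (+2)
  2053: Tue (+1)  2054: Wed (+1)  2055: Thu (+1) ✓  2056: Sat (+2)  2057: Sun (+1)
  2058: Mon (+1)  2059: Tue (+1)  2060: Thu (+2) ✓  2061: Fri (+1)  … (42 more years) …
  2104: Tue (+2)  2105: Wed (+1)  2106: Thu (+1) ✓  2107: Fri (+1)  2108: Sun (+2)
  2109: Mon (+1)  2110: Tue (+1)  2111: Wed (+1)  2112: Fri (+2)  2113: Sat (+1)
  2114: Sun (+1)  2115: Mon (+1)  2116: Wed (+2)  2117: Thu (+1) ✓
Thursday years: 2049, 2055, 2060, 2066, 2077, 2083, 2088, 2094, 2100, 2106, 2117 — 11 in total.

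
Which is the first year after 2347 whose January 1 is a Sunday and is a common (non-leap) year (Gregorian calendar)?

2350

Jan 1 advances by 2 weekdays after a leap year and by 1 after a common year.
2347: Jan 1 is Wednesday.
2348: Thursday (leap)
2349: Saturday
2350: Sunday
2350 begins on a Sunday and is a common year.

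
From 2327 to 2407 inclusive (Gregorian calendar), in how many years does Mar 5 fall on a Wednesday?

11

Track Mar 5's weekday year by year (advancing +1, or +2 across a Feb 29):
  2327: Sat  2328: Mon (+2)  2329: Tue (+1)  2330: Wed (+1) ✓  2331: Thu (+1)
  2332: Sat (+2)  2333: Sun (+1)  2334: Mon (+1)  2335: Tue (+1)  2336: Thu (+2)
  2337: Fri (+1)  2338: Sat (+1)  2339: Sun (+1)  2340: Tue (+2)  … (53 more years) …
  2394: Sat (+1)  2395: Sun (+1)  2396: Tue (+2)  2397: Wed (+1) ✓  2398: Thu (+1)
  2399: Fri (+1)  2400: Sun (+2)  2401: Mon (+1)  2402: Tue (+1)  2403: Wed (+1) ✓
  2404: Fri (+2)  2405: Sat (+1)  2406: Sun (+1)  2407: Mon (+1)
Wednesday years: 2330, 2341, 2347, 2352, 2358, 2369, 2375, 2380, 2386, 2397, 2403 — 11 in total.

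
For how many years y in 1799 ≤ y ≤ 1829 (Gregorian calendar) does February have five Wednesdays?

1

February has 28 days (29 in leap years); it has five Wednesdays when Wednesday falls among the first (month-length − 28) days — i.e. when February 1 is Wednesday in a leap year (never in a common year).
February 1 by year: 1799:Fri 1800:Sat 1801:Sun 1802:Mon 1803:Tue 1804:Wed✓ 1805:Fri 1806:Sat 1807:Sun 1808:Mon 1809:Wed 1810:Thu 1811:Fri 1812:Sat 1813:Mon 1814:Tue 1815:Wed 1816:Thu 1817:Sat 1818:Sun 1819:Mon 1820:Tue 1821:Thu 1822:Fri 1823:Sat 1824:Sun 1825:Tue 1826:Wed 1827:Thu 1828:Fri 1829:Sun
Years with five Wednesdays: 1804 → 1.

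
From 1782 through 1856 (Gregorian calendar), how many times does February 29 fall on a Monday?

Leap years in 1782–1856: 18 of them.
Feb 29 weekday advances by 5 (mod 7) from one leap year to the next four years later (or differs when a century non-leap intervenes).
Leap-day weekdays: 1784:Sun 1788:Fri 1792:Wed 1796:Mon✓ 1804:Wed 1808:Mon✓ 1812:Sat 1816:Thu 1820:Tue 1824:Sun 1828:Fri 1832:Wed 1836:Mon✓ 1840:Sat 1844:Thu 1848:Tue 1852:Sun 1856:Fri
Monday: 1796, 1808, 1836 → 3.

3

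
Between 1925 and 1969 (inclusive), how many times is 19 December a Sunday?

Track 19 December's weekday year by year (advancing +1, or +2 across a Feb 29):
  1925: Sat  1926: Sun (+1) ✓  1927: Mon (+1)  1928: Wed (+2)  1929: Thu (+1)
  1930: Fri (+1)  1931: Sat (+1)  1932: Mon (+2)  1933: Tue (+1)  1934: Wed (+1)
  1935: Thu (+1)  1936: Sat (+2)  1937: Sun (+1) ✓  1938: Mon (+1)  … (17 more years) …
  1956: Wed (+2)  1957: Thu (+1)  1958: Fri (+1)  1959: Sat (+1)  1960: Mon (+2)
  1961: Tue (+1)  1962: Wed (+1)  1963: Thu (+1)  1964: Sat (+2)  1965: Sun (+1) ✓
  1966: Mon (+1)  1967: Tue (+1)  1968: Thu (+2)  1969: Fri (+1)
Sunday years: 1926, 1937, 1943, 1948, 1954, 1965 — 6 in total.

6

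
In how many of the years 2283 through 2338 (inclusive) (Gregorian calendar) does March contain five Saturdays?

24

March has 31 days; it has five Saturdays when Saturday falls among the first (month-length − 28) days — i.e. when March 1 is one of Saturday/Friday/Thursday.
March 1 by year: 2283:Thu✓ 2284:Sat✓ 2285:Sun 2286:Mon 2287:Tue 2288:Thu✓ 2289:Fri✓ 2290:Sat✓ 2291:Sun 2292:Tue 2293:Wed 2294:Thu✓ 2295:Fri✓ 2296:Sun 2297:Mon …(26 more)… 2324:Sat✓ 2325:Sun 2326:Mon 2327:Tue 2328:Thu✓ 2329:Fri✓ 2330:Sat✓ 2331:Sun 2332:Tue 2333:Wed 2334:Thu✓ 2335:Fri✓ 2336:Sun 2337:Mon 2338:Tue
Years with five Saturdays: 2283, 2284, 2288, 2289, 2290, 2294, 2295, 2300, 2301, 2302, 2306, 2307, 2312, 2313, 2317, 2318, 2319, 2323, 2324, 2328, 2329, 2330, 2334, 2335 → 24.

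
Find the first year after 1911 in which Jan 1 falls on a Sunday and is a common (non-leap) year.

1922

Jan 1 advances by 2 weekdays after a leap year and by 1 after a common year.
1911: Jan 1 is Sunday.
1912: Monday (leap)
1913: Wednesday
1914: Thursday
1915: Friday
1916: Saturday (leap)
1917: Monday
1918: Tuesday
1919: Wednesday
1920: Thursday (leap)
1921: Saturday
1922: Sunday
1922 begins on a Sunday and is a common year.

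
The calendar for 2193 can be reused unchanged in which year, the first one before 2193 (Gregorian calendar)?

2182

Two years share a calendar iff Jan 1 falls on the same weekday and both are leap or both are common. 2193: Jan 1 is Tuesday, common year.
2192: Jan 1 Sunday, leap
2191: Jan 1 Saturday, common
2190: Jan 1 Friday, common
2189: Jan 1 Thursday, common
2188: Jan 1 Tuesday, leap
2187: Jan 1 Monday, common
2186: Jan 1 Sunday, common
2185: Jan 1 Saturday, common
2184: Jan 1 Thursday, leap
2183: Jan 1 Wednesday, common
2182: Jan 1 Tuesday, common
2182 matches on both conditions.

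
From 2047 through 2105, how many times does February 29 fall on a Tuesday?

Leap years in 2047–2105: 14 of them.
Feb 29 weekday advances by 5 (mod 7) from one leap year to the next four years later (or differs when a century non-leap intervenes).
Leap-day weekdays: 2048:Sat 2052:Thu 2056:Tue✓ 2060:Sun 2064:Fri 2068:Wed 2072:Mon 2076:Sat 2080:Thu 2084:Tue✓ 2088:Sun 2092:Fri 2096:Wed 2104:Fri
Tuesday: 2056, 2084 → 2.

2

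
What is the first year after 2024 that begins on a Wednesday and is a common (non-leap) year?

2025

Jan 1 advances by 2 weekdays after a leap year and by 1 after a common year.
2024: Jan 1 is Monday (leap).
2025: Wednesday
2025 begins on a Wednesday and is a common year.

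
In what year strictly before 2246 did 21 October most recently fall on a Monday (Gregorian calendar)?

From one year to the next, a fixed date's weekday advances by 1, or by 2 when a Feb 29 lies between the two dates.
2246: October 21 is Wednesday.
2245: Tuesday (−1)
2244: Monday (−1)
21 October falls on a Monday in 2244.

2244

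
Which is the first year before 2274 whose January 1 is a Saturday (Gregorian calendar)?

2270

Jan 1 advances by 2 weekdays after a leap year and by 1 after a common year.
2274: Jan 1 is Thursday.
2273: Wednesday
2272: Monday (leap)
2271: Sunday
2270: Saturday
2270 begins on a Saturday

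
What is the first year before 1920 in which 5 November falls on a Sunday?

1916

From one year to the next, a fixed date's weekday advances by 1, or by 2 when a Feb 29 lies between the two dates.
1920: November 5 is Friday.
1919: Wednesday (−2)
1918: Tuesday (−1)
1917: Monday (−1)
1916: Sunday (−1)
5 November falls on a Sunday in 1916.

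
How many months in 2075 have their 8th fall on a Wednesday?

Check the 8th of each month of 2075: Jan 8: Tue, Feb 8: Fri, Mar 8: Fri, Apr 8: Mon, May 8: Wed, Jun 8: Sat, Jul 8: Mon, Aug 8: Thu, Sep 8: Sun, Oct 8: Tue, Nov 8: Fri, Dec 8: Sun.
Wednesday occurs in May — 1 month.

1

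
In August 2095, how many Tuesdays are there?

August 2095 has 31 days and begins on Monday.
The first Tuesday is August 2.
Tuesdays fall on 2, 9, 16, 23, 30 — that's 5.

5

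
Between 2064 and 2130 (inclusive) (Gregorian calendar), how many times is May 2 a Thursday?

9

Track May 2's weekday year by year (advancing +1, or +2 across a Feb 29):
  2064: Fri  2065: Sat (+1)  2066: Sun (+1)  2067: Mon (+1)  2068: Wed (+2)
  2069: Thu (+1) ✓  2070: Fri (+1)  2071: Sat (+1)  2072: Mon (+2)  2073: Tue (+1)
  2074: Wed (+1)  2075: Thu (+1) ✓  2076: Sat (+2)  2077: Sun (+1)  … (39 more years) …
  2117: Sun (+1)  2118: Mon (+1)  2119: Tue (+1)  2120: Thu (+2) ✓  2121: Fri (+1)
  2122: Sat (+1)  2123: Sun (+1)  2124: Tue (+2)  2125: Wed (+1)  2126: Thu (+1) ✓
  2127: Fri (+1)  2128: Sun (+2)  2129: Mon (+1)  2130: Tue (+1)
Thursday years: 2069, 2075, 2080, 2086, 2097, 2109, 2115, 2120, 2126 — 9 in total.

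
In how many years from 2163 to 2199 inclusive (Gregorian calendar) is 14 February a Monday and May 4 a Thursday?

1

Check each year's weekday for 14 February and May 4:
  2163: Mon/Wed  2164: Tue/Fri  2165: Thu/Sat  2166: Fri/Sun  2167: Sat/Mon  2168: Sun/Wed  2169: Tue/Thu  2170: Wed/Fri  2171: Thu/Sat  2172: Fri/Mon  2173: Sun/Tue  2174: Mon/Wed  2175: Tue/Thu  2176: Wed/Sat  …(9 more)…  2186: Tue/Thu  2187: Wed/Fri  2188: Thu/Sun  2189: Sat/Mon  2190: Sun/Tue  2191: Mon/Wed  2192: Tue/Fri  2193: Thu/Sat  2194: Fri/Sun  2195: Sat/Mon  2196: Sun/Wed  2197: Tue/Thu  2198: Wed/Fri  2199: Thu/Sat
Both conditions hold in: 2180 — 1.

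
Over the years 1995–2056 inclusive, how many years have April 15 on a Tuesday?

9

Track April 15's weekday year by year (advancing +1, or +2 across a Feb 29):
  1995: Sat  1996: Mon (+2)  1997: Tue (+1) ✓  1998: Wed (+1)  1999: Thu (+1)
  2000: Sat (+2)  2001: Sun (+1)  2002: Mon (+1)  2003: Tue (+1) ✓  2004: Thu (+2)
  2005: Fri (+1)  2006: Sat (+1)  2007: Sun (+1)  2008: Tue (+2) ✓  … (34 more years) …
  2043: Wed (+1)  2044: Fri (+2)  2045: Sat (+1)  2046: Sun (+1)  2047: Mon (+1)
  2048: Wed (+2)  2049: Thu (+1)  2050: Fri (+1)  2051: Sat (+1)  2052: Mon (+2)
  2053: Tue (+1) ✓  2054: Wed (+1)  2055: Thu (+1)  2056: Sat (+2)
Tuesday years: 1997, 2003, 2008, 2014, 2025, 2031, 2036, 2042, 2053 — 9 in total.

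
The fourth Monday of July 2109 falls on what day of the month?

22

July 1, 2109 is a Monday, so the first Monday is the 1st.
The fourth Monday is 1 + 21 = 22.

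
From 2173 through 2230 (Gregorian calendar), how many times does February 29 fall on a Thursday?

Leap years in 2173–2230: 13 of them.
Feb 29 weekday advances by 5 (mod 7) from one leap year to the next four years later (or differs when a century non-leap intervenes).
Leap-day weekdays: 2176:Thu✓ 2180:Tue 2184:Sun 2188:Fri 2192:Wed 2196:Mon 2204:Wed 2208:Mon 2212:Sat 2216:Thu✓ 2220:Tue 2224:Sun 2228:Fri
Thursday: 2176, 2216 → 2.

2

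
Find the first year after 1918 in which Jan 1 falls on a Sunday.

Jan 1 advances by 2 weekdays after a leap year and by 1 after a common year.
1918: Jan 1 is Tuesday.
1919: Wednesday
1920: Thursday (leap)
1921: Saturday
1922: Sunday
1922 begins on a Sunday

1922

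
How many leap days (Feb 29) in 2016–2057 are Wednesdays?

1

Leap years in 2016–2057: 11 of them.
Feb 29 weekday advances by 5 (mod 7) from one leap year to the next four years later (or differs when a century non-leap intervenes).
Leap-day weekdays: 2016:Mon 2020:Sat 2024:Thu 2028:Tue 2032:Sun 2036:Fri 2040:Wed✓ 2044:Mon 2048:Sat 2052:Thu 2056:Tue
Wednesday: 2040 → 1.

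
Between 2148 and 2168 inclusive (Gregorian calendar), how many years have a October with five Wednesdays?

October has 31 days; it has five Wednesdays when Wednesday falls among the first (month-length − 28) days — i.e. when October 1 is one of Wednesday/Tuesday/Monday.
October 1 by year: 2148:Tue✓ 2149:Wed✓ 2150:Thu 2151:Fri 2152:Sun 2153:Mon✓ 2154:Tue✓ 2155:Wed✓ 2156:Fri 2157:Sat 2158:Sun 2159:Mon✓ 2160:Wed✓ 2161:Thu 2162:Fri 2163:Sat 2164:Mon✓ 2165:Tue✓ 2166:Wed✓ 2167:Thu 2168:Sat
Years with five Wednesdays: 2148, 2149, 2153, 2154, 2155, 2159, 2160, 2164, 2165, 2166 → 10.

10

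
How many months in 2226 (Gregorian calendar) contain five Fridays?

4

A month of length L has five Fridays iff its first Friday is on day ≤ L−28 (so day 1–3 in a 31-day month, 1–2 in a 30-day month, day 1 in a leap February).
Checking each month of 2226: Jan starts Sun (31d); Feb starts Wed (28d); Mar starts Wed (31d) ✓; Apr starts Sat (30d); May starts Mon (31d); Jun starts Thu (30d) ✓; Jul starts Sat (31d); Aug starts Tue (31d); Sep starts Fri (30d) ✓; Oct starts Sun (31d); Nov starts Wed (30d); Dec starts Fri (31d) ✓.
Five-Friday months: March, June, September, December → 4.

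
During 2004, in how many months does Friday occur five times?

5

A month of length L has five Fridays iff its first Friday is on day ≤ L−28 (so day 1–3 in a 31-day month, 1–2 in a 30-day month, day 1 in a leap February).
Checking each month of 2004: Jan starts Thu (31d) ✓; Feb starts Sun (29d); Mar starts Mon (31d); Apr starts Thu (30d) ✓; May starts Sat (31d); Jun starts Tue (30d); Jul starts Thu (31d) ✓; Aug starts Sun (31d); Sep starts Wed (30d); Oct starts Fri (31d) ✓; Nov starts Mon (30d); Dec starts Wed (31d) ✓.
Five-Friday months: January, April, July, October, December → 5.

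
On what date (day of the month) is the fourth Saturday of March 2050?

26

March 1, 2050 is a Tuesday, so the first Saturday is the 5th.
The fourth Saturday is 5 + 21 = 26.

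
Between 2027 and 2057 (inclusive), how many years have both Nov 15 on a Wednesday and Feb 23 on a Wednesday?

2

Check each year's weekday for Nov 15 and Feb 23:
  2027: Mon/Tue  2028: Wed/Wed ✓  2029: Thu/Fri  2030: Fri/Sat  2031: Sat/Sun  2032: Mon/Mon  2033: Tue/Wed  2034: Wed/Thu  2035: Thu/Fri  2036: Sat/Sat  2037: Sun/Mon  2038: Mon/Tue  2039: Tue/Wed  2040: Thu/Thu  …(3 more)…  2044: Tue/Tue  2045: Wed/Thu  2046: Thu/Fri  2047: Fri/Sat  2048: Sun/Sun  2049: Mon/Tue  2050: Tue/Wed  2051: Wed/Thu  2052: Fri/Fri  2053: Sat/Sun  2054: Sun/Mon  2055: Mon/Tue  2056: Wed/Wed ✓  2057: Thu/Fri
Both conditions hold in: 2028, 2056 — 2.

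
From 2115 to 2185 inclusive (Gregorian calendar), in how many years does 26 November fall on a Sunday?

10

Track 26 November's weekday year by year (advancing +1, or +2 across a Feb 29):
  2115: Tue  2116: Thu (+2)  2117: Fri (+1)  2118: Sat (+1)  2119: Sun (+1) ✓
  2120: Tue (+2)  2121: Wed (+1)  2122: Thu (+1)  2123: Fri (+1)  2124: Sun (+2) ✓
  2125: Mon (+1)  2126: Tue (+1)  2127: Wed (+1)  2128: Fri (+2)  … (43 more years) …
  2172: Thu (+2)  2173: Fri (+1)  2174: Sat (+1)  2175: Sun (+1) ✓  2176: Tue (+2)
  2177: Wed (+1)  2178: Thu (+1)  2179: Fri (+1)  2180: Sun (+2) ✓  2181: Mon (+1)
  2182: Tue (+1)  2183: Wed (+1)  2184: Fri (+2)  2185: Sat (+1)
Sunday years: 2119, 2124, 2130, 2141, 2147, 2152, 2158, 2169, 2175, 2180 — 10 in total.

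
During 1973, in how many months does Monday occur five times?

5

A month of length L has five Mondays iff its first Monday is on day ≤ L−28 (so day 1–3 in a 31-day month, 1–2 in a 30-day month, day 1 in a leap February).
Checking each month of 1973: Jan starts Mon (31d) ✓; Feb starts Thu (28d); Mar starts Thu (31d); Apr starts Sun (30d) ✓; May starts Tue (31d); Jun starts Fri (30d); Jul starts Sun (31d) ✓; Aug starts Wed (31d); Sep starts Sat (30d); Oct starts Mon (31d) ✓; Nov starts Thu (30d); Dec starts Sat (31d) ✓.
Five-Monday months: January, April, July, October, December → 5.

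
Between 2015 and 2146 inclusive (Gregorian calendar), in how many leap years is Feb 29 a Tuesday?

Leap years in 2015–2146: 32 of them.
Feb 29 weekday advances by 5 (mod 7) from one leap year to the next four years later (or differs when a century non-leap intervenes).
Leap-day weekdays: 2016:Mon 2020:Sat 2024:Thu 2028:Tue✓ 2032:Sun 2036:Fri 2040:Wed 2044:Mon 2048:Sat 2052:Thu 2056:Tue✓ 2060:Sun 2064:Fri …(6 more)… 2092:Fri 2096:Wed 2104:Fri 2108:Wed 2112:Mon 2116:Sat 2120:Thu 2124:Tue✓ 2128:Sun 2132:Fri 2136:Wed 2140:Mon 2144:Sat
Tuesday: 2028, 2056, 2084, 2124 → 4.

4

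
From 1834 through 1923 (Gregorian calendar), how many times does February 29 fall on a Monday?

Leap years in 1834–1923: 21 of them.
Feb 29 weekday advances by 5 (mod 7) from one leap year to the next four years later (or differs when a century non-leap intervenes).
Leap-day weekdays: 1836:Mon✓ 1840:Sat 1844:Thu 1848:Tue 1852:Sun 1856:Fri 1860:Wed 1864:Mon✓ 1868:Sat 1872:Thu 1876:Tue 1880:Sun 1884:Fri 1888:Wed 1892:Mon✓ 1896:Sat 1904:Mon✓ 1908:Sat 1912:Thu 1916:Tue 1920:Sun
Monday: 1836, 1864, 1892, 1904 → 4.

4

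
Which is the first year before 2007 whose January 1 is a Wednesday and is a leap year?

1992

Jan 1 advances by 2 weekdays after a leap year and by 1 after a common year.
2007: Jan 1 is Monday.
2006: Sunday
2005: Saturday
2004: Thursday (leap)
2003: Wednesday
2002: Tuesday
2001: Monday
2000: Saturday (leap)
1999: Friday
1998: Thursday
1997: Wednesday
1996: Monday (leap)
1995: Sunday
1994: Saturday
1993: Friday
1992: Wednesday (leap)
1992 begins on a Wednesday and is a leap year.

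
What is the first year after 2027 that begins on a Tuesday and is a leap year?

Jan 1 advances by 2 weekdays after a leap year and by 1 after a common year.
2027: Jan 1 is Friday.
2028: Saturday (leap)
2029: Monday
2030: Tuesday
2031: Wednesday
2032: Thursday (leap)
2033: Saturday
2034: Sunday
2035: Monday
2036: Tuesday (leap)
2036 begins on a Tuesday and is a leap year.

2036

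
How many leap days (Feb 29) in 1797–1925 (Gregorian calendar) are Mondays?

5

Leap years in 1797–1925: 30 of them.
Feb 29 weekday advances by 5 (mod 7) from one leap year to the next four years later (or differs when a century non-leap intervenes).
Leap-day weekdays: 1804:Wed 1808:Mon✓ 1812:Sat 1816:Thu 1820:Tue 1824:Sun 1828:Fri 1832:Wed 1836:Mon✓ 1840:Sat 1844:Thu 1848:Tue 1852:Sun …(4 more)… 1872:Thu 1876:Tue 1880:Sun 1884:Fri 1888:Wed 1892:Mon✓ 1896:Sat 1904:Mon✓ 1908:Sat 1912:Thu 1916:Tue 1920:Sun 1924:Fri
Monday: 1808, 1836, 1864, 1892, 1904 → 5.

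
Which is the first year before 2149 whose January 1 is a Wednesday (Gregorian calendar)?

Jan 1 advances by 2 weekdays after a leap year and by 1 after a common year.
2149: Jan 1 is Wednesday.
2148: Monday (leap)
2147: Sunday
2146: Saturday
2145: Friday
2144: Wednesday (leap)
2144 begins on a Wednesday

2144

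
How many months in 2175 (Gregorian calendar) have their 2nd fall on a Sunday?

2

Check the 2nd of each month of 2175: Jan 2: Mon, Feb 2: Thu, Mar 2: Thu, Apr 2: Sun, May 2: Tue, Jun 2: Fri, Jul 2: Sun, Aug 2: Wed, Sep 2: Sat, Oct 2: Mon, Nov 2: Thu, Dec 2: Sat.
Sunday occurs in April, July — 2 months.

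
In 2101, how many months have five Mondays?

A month of length L has five Mondays iff its first Monday is on day ≤ L−28 (so day 1–3 in a 31-day month, 1–2 in a 30-day month, day 1 in a leap February).
Checking each month of 2101: Jan starts Sat (31d) ✓; Feb starts Tue (28d); Mar starts Tue (31d); Apr starts Fri (30d); May starts Sun (31d) ✓; Jun starts Wed (30d); Jul starts Fri (31d); Aug starts Mon (31d) ✓; Sep starts Thu (30d); Oct starts Sat (31d) ✓; Nov starts Tue (30d); Dec starts Thu (31d).
Five-Monday months: January, May, August, October → 4.

4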